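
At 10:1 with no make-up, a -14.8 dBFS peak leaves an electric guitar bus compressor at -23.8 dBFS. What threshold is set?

-24.8 dBFS

Gain reduction = -14.8 − (-23.8) = 9 dB; output overshoot = GR / (R − 1) = 9 / 9 = 1 dB.
Threshold = output − output overshoot = -23.8 − 1 = -24.8 dBFS.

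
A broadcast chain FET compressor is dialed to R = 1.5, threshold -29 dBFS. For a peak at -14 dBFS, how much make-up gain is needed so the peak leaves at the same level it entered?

5 dB

Overshoot 15 dB → 15/1.5 = 10 dB after compression, so the compressed level is -29 + 10 = -19 dBFS.
Make-up = target − compressed = -14 − (-19) = 5 dB.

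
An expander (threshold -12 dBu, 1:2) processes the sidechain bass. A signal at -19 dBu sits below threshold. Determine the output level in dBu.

-26 dBu

Below threshold, a 1:2 expander applies gain = (2−1)×(T − x) of attenuation.
(2−1) × 7 = 7 dB, so output = -19 − 7 = -26 dBu.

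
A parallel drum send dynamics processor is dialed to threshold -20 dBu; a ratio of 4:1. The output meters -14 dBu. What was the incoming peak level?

The compressed level sits -14 − (-20) = 6 dB over threshold.
Undo the ratio: input overshoot = 6 × 4 = 24 dB, giving input = 4 dBu.

4 dBu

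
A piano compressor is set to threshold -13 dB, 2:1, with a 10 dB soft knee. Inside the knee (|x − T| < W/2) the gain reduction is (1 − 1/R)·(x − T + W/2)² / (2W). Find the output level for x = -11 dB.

x − T + W/2 = -11 − (-13) + 5 = 7.
GR = (1 − 1/2) × 7² / 20 = 0.5 × 49 / 20 = 1.225 dB.
Output = -11 − 1.225 = -12.225 dB.

-12.225 dB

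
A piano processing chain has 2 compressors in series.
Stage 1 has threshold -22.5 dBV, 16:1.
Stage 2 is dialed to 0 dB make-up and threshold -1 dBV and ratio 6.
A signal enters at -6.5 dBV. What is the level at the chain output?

Stage 1: 16 dB above -22.5 dBV, reduced 16:1 to 1 dB above → -21.5 dBV.
Stage 2: -21.5 dBV is at or below the -1 dBV threshold — no compression; output -21.5 dBV.

-21.5 dBV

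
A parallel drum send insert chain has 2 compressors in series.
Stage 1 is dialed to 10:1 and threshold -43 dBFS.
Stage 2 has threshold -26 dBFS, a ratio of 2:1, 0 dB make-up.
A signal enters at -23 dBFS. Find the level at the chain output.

Stage 1: overshoot 20 dB → 20/10 = 2 dB → -41 dBFS.
Stage 2: -41 dBFS is at or below the -26 dBFS threshold — no compression; output -41 dBFS.

-41 dBFS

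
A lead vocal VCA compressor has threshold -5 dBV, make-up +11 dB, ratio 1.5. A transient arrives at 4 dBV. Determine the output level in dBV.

12 dBV

The input is 9 dB above the -5 dBV threshold.
1.5:1 compression reduces that to 9/1.5 = 6 dB over.
Output = -5 + 6 = 1 dBV; make-up adds 11 dB, giving 12 dBV.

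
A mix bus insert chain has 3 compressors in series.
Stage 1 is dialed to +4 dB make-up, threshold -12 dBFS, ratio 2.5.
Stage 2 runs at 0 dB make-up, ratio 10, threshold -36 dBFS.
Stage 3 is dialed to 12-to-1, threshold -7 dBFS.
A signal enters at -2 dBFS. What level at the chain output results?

-32.8 dBFS

Stage 1: 10 dB above -12 dBFS, reduced 2.5:1 to 4 dB above → -8 dBFS; +4 dB make-up → -4 dBFS.
Stage 2: 32 dB above -36 dBFS, reduced 10:1 to 3.2 dB above → -32.8 dBFS.
Stage 3: -32.8 dBFS ≤ -7 dBFS, so stage 3 doesn't engage; output -32.8 dBFS.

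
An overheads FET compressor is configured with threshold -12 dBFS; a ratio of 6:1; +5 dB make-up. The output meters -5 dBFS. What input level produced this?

0 dBFS

Remove make-up: -5 − 5 = -10 dBFS.
That's 2 dB above the -12 dBFS threshold.
Input overshoot = R × output overshoot = 12 dB → input = -12 + 12 = 0 dBFS.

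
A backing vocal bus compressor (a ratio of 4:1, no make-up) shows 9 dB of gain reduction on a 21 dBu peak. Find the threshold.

Gain reduction = 21 − 12 = 9 dB; output overshoot = GR / (R − 1) = 9 / 3 = 3 dB.
Threshold = output − output overshoot = 12 − 3 = 9 dBu.

9 dBu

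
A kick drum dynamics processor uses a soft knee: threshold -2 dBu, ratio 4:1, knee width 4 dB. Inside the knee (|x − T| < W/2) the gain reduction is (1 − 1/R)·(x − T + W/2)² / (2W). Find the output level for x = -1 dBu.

x − T + W/2 = -1 − (-2) + 2 = 3.
GR = (1 − 1/4) × 3² / 8 = 0.75 × 9 / 8 = 0.84375 dB.
Output = -1 − 0.84375 = -1.84375 dBu.

-1.84375 dBu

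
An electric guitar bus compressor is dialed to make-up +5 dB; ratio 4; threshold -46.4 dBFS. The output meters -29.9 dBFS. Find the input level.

-0.4 dBFS

Before make-up, the level was -29.9 − 5 = -34.9 dBFS.
That's 11.5 dB above the -46.4 dBFS threshold.
Undo the ratio: input overshoot = 11.5 × 4 = 46 dB, giving input = -0.4 dBFS.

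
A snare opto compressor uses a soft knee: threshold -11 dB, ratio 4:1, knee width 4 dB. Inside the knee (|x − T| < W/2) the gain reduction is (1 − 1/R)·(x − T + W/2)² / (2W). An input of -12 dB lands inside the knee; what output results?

-12.09375 dB

x − T + W/2 = -12 − (-11) + 2 = 1.
GR = (1 − 1/4) × 1² / 8 = 0.75 × 1 / 8 = 0.09375 dB.
Output = -12 − 0.09375 = -12.09375 dB.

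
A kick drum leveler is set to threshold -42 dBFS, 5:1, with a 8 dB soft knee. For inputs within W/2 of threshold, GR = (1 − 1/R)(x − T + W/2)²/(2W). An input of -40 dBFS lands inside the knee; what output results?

x − T + W/2 = -40 − (-42) + 4 = 6.
GR = (1 − 1/5) × 6² / 16 = 0.8 × 36 / 16 = 1.8 dB.
Output = -40 − 1.8 = -41.8 dBFS.

-41.8 dBFS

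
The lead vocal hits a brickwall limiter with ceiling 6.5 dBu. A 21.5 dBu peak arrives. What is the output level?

6.5 dBu

The limiter clamps the peak to its 6.5 dBu ceiling.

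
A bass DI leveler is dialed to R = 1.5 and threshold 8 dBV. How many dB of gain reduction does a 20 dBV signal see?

The signal is 12 dB above threshold.
After 1.5:1 compression the overshoot becomes 12/1.5 = 8 dB.
Gain reduction = 12 − 8 = 4 dB.

4 dB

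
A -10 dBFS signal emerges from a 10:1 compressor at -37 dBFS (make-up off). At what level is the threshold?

Let T be the threshold. Output overshoot = (input overshoot)/R, so -37 − T = (-10 − T)/10.
10·(-37 − T) = -10 − T → 9·T = -370 − (-10) = -360.
T = -360/9 = -40 dBFS.

-40 dBFS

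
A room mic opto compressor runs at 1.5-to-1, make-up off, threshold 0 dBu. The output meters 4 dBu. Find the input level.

That's 4 dB above the 0 dBu threshold.
Before 1.5:1 compression the overshoot was 4 × 1.5 = 6 dB, so input = 0 + 6 = 6 dBu.

6 dBu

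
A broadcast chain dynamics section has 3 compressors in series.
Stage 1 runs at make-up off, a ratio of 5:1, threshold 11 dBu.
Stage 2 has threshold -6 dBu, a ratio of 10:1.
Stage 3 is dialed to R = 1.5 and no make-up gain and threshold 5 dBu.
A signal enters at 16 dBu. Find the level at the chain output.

-4.2 dBu

Stage 1: overshoot 5 dB → 5/5 = 1 dB → 12 dBu.
Stage 2: 12 dBu is 18 dB over -6 dBu; at 10:1 that becomes 1.8 dB over, giving -4.2 dBu.
Stage 3: below threshold (-4.2 ≤ 5); passes unchanged; output -4.2 dBu.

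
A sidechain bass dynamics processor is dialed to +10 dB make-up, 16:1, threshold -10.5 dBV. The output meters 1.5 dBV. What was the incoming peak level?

21.5 dBV

Stripping the +10 dB make-up gives -8.5 dBV at the gain stage.
The compressed level sits -8.5 − (-10.5) = 2 dB over threshold.
Before 16:1 compression the overshoot was 2 × 16 = 32 dB, so input = -10.5 + 32 = 21.5 dBV.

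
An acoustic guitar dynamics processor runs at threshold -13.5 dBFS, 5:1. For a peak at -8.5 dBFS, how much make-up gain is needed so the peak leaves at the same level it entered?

4 dB

Without make-up, output = threshold + overshoot/5 = -13.5 + 1 = -12.5 dBFS.
Gap to target: 4 dB.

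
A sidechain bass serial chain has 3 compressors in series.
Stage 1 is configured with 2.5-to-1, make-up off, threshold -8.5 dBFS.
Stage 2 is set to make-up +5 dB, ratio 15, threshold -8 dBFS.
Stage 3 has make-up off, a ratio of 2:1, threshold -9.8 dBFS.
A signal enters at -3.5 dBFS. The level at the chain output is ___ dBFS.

Stage 1: -3.5 dBFS is 5 dB over -8.5 dBFS; at 2.5:1 that becomes 2 dB over, giving -6.5 dBFS.
Stage 2: -6.5 dBFS is 1.5 dB over -8 dBFS; at 15:1 that becomes 0.1 dB over, giving -7.9 dBFS; +5 dB make-up → -2.9 dBFS.
Stage 3: overshoot 6.9 dB → 6.9/2 = 3.45 dB → -6.35 dBFS.

-6.35 dBFS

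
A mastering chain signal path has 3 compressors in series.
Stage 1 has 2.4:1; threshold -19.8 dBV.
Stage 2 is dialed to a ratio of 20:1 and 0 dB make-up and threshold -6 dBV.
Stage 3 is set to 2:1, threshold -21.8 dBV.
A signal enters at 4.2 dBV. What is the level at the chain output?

-15.8 dBV

Stage 1: 24 dB above -19.8 dBV, reduced 2.4:1 to 10 dB above → -9.8 dBV.
Stage 2: -9.8 dBV is at or below the -6 dBV threshold — no compression; output -9.8 dBV.
Stage 3: overshoot 12 dB → 12/2 = 6 dB → -15.8 dBV.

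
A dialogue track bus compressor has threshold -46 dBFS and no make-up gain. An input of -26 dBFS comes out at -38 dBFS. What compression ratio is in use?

Input overshoot = -26 − (-46) = 20 dB; output overshoot = -38 − (-46) = 8 dB.
Ratio = 20 / 8 = 2.5.

2.5:1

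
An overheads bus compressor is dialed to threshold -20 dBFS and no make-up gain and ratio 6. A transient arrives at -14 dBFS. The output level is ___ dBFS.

-19 dBFS

Overshoot: -14 − (-20) = 6 dB.
At 6:1 the overshoot is divided by 6, leaving 1 dB above threshold.
That puts the output at -19 dBFS.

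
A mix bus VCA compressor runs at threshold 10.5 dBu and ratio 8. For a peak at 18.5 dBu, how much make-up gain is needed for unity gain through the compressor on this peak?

7 dB

The peak compresses to 10.5 + 8/8 = 11.5 dBu.
To reach 18.5 dBu requires 18.5 − 11.5 = 7 dB of make-up.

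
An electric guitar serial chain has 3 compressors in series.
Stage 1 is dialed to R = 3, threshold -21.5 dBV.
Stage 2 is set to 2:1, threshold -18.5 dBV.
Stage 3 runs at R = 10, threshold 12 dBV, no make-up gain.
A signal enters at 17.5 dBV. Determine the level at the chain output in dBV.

-13.5 dBV

Stage 1: overshoot 39 dB → 39/3 = 13 dB → -8.5 dBV.
Stage 2: 10 dB above -18.5 dBV, reduced 2:1 to 5 dB above → -13.5 dBV.
Stage 3: -13.5 dBV ≤ 12 dBV, so stage 3 doesn't engage; output -13.5 dBV.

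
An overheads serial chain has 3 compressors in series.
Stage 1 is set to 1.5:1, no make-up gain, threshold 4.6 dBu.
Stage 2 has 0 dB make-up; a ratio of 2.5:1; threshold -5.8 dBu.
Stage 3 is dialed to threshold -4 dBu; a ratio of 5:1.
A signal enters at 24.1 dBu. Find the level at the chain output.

-2.488 dBu

Stage 1: overshoot 19.5 dB → 19.5/1.5 = 13 dB → 17.6 dBu.
Stage 2: 17.6 dBu is 23.4 dB over -5.8 dBu; at 2.5:1 that becomes 9.36 dB over, giving 3.56 dBu.
Stage 3: 3.56 dBu is 7.56 dB over -4 dBu; at 5:1 that becomes 1.512 dB over, giving -2.488 dBu.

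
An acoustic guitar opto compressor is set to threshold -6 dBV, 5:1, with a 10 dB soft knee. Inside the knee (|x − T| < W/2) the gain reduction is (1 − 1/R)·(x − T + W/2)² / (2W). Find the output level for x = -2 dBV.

x − T + W/2 = -2 − (-6) + 5 = 9.
GR = (1 − 1/5) × 9² / 20 = 0.8 × 81 / 20 = 3.24 dB.
Output = -2 − 3.24 = -5.24 dBV.

-5.24 dBV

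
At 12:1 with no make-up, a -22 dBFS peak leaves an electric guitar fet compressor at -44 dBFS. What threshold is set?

-46 dBFS

Input is 24 dB above T (since output overshoot × R = input overshoot: (-44 − T)·12 = -22 − T gives T = -46 dBFS).
Check: -46 + (-22 − (-46))/12 = -46 + 2 = -44 dBFS. ✓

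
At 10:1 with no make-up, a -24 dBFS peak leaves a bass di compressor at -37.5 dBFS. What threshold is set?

Input is 15 dB above T (since output overshoot × R = input overshoot: (-37.5 − T)·10 = -24 − T gives T = -39 dBFS).
Check: -39 + (-24 − (-39))/10 = -39 + 1.5 = -37.5 dBFS. ✓

-39 dBFS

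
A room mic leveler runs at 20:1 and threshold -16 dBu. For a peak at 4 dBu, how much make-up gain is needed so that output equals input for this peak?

19 dB

The peak compresses to -16 + 20/20 = -15 dBu.
To reach 4 dBu requires 4 − (-15) = 19 dB of make-up.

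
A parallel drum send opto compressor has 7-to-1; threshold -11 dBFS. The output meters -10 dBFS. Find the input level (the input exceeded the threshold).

Post-compression overshoot = -10 − (-11) = 1 dB.
Undo the ratio: input overshoot = 1 × 7 = 7 dB, giving input = -4 dBFS.

-4 dBFS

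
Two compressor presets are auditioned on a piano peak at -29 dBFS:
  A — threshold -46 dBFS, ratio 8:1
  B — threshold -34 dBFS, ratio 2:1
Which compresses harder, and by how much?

A, by 12.375 dB

A: 17 dB over, compressed to 2.125 dB over, so 14.875 dB of GR.
B: 5 dB over, compressed to 2.5 dB over, so 2.5 dB of GR.
A applies 12.375 dB more gain reduction.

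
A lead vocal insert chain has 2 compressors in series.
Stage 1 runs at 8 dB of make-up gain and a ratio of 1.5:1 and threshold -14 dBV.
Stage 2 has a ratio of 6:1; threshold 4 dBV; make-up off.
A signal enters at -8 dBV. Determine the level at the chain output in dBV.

Stage 1: -8 dBV is 6 dB over -14 dBV; at 1.5:1 that becomes 4 dB over, giving -10 dBV; +8 dB make-up → -2 dBV.
Stage 2: below threshold (-2 ≤ 4); passes unchanged; output -2 dBV.

-2 dBV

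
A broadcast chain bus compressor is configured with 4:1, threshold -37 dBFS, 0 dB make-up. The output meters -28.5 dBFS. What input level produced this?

The compressed level sits -28.5 − (-37) = 8.5 dB over threshold.
Before 4:1 compression the overshoot was 8.5 × 4 = 34 dB, so input = -37 + 34 = -3 dBFS.

-3 dBFS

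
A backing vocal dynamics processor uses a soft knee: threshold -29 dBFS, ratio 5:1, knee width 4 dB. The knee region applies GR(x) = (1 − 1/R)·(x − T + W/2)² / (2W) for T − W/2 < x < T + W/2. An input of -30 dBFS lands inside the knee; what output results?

x − T + W/2 = -30 − (-29) + 2 = 1.
GR = (1 − 1/5) × 1² / 8 = 0.8 × 1 / 8 = 0.1 dB.
Output = -30 − 0.1 = -30.1 dBFS.

-30.1 dBFS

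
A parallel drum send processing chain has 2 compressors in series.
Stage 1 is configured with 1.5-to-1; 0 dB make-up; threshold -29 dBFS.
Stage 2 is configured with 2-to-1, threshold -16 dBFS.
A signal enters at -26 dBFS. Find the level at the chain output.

Stage 1: 3 dB above -29 dBFS, reduced 1.5:1 to 2 dB above → -27 dBFS.
Stage 2: below threshold (-27 ≤ -16); passes unchanged; output -27 dBFS.

-27 dBFS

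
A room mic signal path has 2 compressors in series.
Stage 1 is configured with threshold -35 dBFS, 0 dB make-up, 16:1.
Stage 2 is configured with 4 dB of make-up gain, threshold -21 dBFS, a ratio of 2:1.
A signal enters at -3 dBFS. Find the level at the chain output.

-29 dBFS

Stage 1: -3 dBFS is 32 dB over -35 dBFS; at 16:1 that becomes 2 dB over, giving -33 dBFS.
Stage 2: -33 dBFS ≤ -21 dBFS, so stage 2 doesn't engage; make-up brings it to -29 dBFS.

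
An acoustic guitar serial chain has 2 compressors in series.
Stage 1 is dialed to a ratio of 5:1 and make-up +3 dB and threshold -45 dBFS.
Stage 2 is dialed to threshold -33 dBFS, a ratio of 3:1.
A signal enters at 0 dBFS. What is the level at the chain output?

-33 dBFS

Stage 1: 0 dBFS is 45 dB over -45 dBFS; at 5:1 that becomes 9 dB over, giving -36 dBFS; +3 dB make-up → -33 dBFS.
Stage 2: below threshold (-33 ≤ -33); passes unchanged; output -33 dBFS.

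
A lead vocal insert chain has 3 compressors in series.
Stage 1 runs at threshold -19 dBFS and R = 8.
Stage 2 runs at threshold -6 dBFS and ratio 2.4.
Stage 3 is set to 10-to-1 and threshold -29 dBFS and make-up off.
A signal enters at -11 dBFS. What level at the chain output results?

-27.9 dBFS

Stage 1: 8 dB above -19 dBFS, reduced 8:1 to 1 dB above → -18 dBFS.
Stage 2: -18 dBFS ≤ -6 dBFS, so stage 2 doesn't engage; output -18 dBFS.
Stage 3: -18 dBFS is 11 dB over -29 dBFS; at 10:1 that becomes 1.1 dB over, giving -27.9 dBFS.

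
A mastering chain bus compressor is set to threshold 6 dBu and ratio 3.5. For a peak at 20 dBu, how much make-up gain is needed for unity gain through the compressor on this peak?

The peak compresses to 6 + 14/3.5 = 10 dBu.
To reach 20 dBu requires 20 − 10 = 10 dB of make-up.

10 dB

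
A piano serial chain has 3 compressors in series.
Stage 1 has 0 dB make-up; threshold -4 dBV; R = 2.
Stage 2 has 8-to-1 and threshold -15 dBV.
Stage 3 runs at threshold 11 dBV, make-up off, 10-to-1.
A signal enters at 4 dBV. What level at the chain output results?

Stage 1: overshoot 8 dB → 8/2 = 4 dB → 0 dBV.
Stage 2: 0 dBV is 15 dB over -15 dBV; at 8:1 that becomes 1.875 dB over, giving -13.125 dBV.
Stage 3: below threshold (-13.125 ≤ 11); passes unchanged; output -13.125 dBV.

-13.125 dBV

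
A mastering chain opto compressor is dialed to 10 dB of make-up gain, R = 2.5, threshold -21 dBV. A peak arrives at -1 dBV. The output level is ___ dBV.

The input is 20 dB above the -21 dBV threshold.
The 20 dB excess becomes 8 dB after 2.5:1 reduction.
So the level is -21 + 8 = -13 dBV; make-up adds 10 dB, giving -3 dBV.

-3 dBV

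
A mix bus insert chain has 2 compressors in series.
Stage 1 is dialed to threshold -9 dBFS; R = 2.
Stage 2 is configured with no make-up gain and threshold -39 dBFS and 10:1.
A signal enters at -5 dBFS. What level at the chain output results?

-35.8 dBFS

Stage 1: -5 dBFS is 4 dB over -9 dBFS; at 2:1 that becomes 2 dB over, giving -7 dBFS.
Stage 2: overshoot 32 dB → 32/10 = 3.2 dB → -35.8 dBFS.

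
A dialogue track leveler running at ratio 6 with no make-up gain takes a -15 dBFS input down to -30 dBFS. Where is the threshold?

Input is 18 dB above T (since output overshoot × R = input overshoot: (-30 − T)·6 = -15 − T gives T = -33 dBFS).
Check: -33 + (-15 − (-33))/6 = -33 + 3 = -30 dBFS. ✓

-33 dBFS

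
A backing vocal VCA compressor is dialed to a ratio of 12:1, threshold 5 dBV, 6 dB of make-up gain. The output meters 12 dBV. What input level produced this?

17 dBV

Before make-up, the level was 12 − 6 = 6 dBV.
Post-compression overshoot = 6 − 5 = 1 dB.
Input overshoot = R × output overshoot = 12 dB → input = 5 + 12 = 17 dBV.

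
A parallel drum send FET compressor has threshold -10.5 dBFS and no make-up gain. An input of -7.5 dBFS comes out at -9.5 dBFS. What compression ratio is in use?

Input overshoot = -7.5 − (-10.5) = 3 dB; output overshoot = -9.5 − (-10.5) = 1 dB.
Ratio = 3 / 1 = 3.

3:1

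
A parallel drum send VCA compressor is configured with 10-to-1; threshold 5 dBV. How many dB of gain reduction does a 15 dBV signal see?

9 dB

15 dBV exceeds the threshold by 10 dB.
At 10:1, output sits 10/10 = 1 dB above threshold.
Gain reduction = 10 − 1 = 9 dB.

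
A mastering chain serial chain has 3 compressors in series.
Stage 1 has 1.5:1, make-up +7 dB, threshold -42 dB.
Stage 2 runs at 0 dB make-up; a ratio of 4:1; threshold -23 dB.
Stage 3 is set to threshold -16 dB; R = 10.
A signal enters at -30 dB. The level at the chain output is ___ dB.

-27 dB

Stage 1: overshoot 12 dB → 12/1.5 = 8 dB → -34 dB; +7 dB make-up → -27 dB.
Stage 2: -27 dB is at or below the -23 dB threshold — no compression; output -27 dB.
Stage 3: -27 dB is at or below the -16 dB threshold — no compression; output -27 dB.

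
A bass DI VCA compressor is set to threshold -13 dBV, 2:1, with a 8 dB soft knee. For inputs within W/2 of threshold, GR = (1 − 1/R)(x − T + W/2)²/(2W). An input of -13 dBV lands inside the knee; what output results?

-13.5 dBV

x − T + W/2 = -13 − (-13) + 4 = 4.
GR = (1 − 1/2) × 4² / 16 = 0.5 × 16 / 16 = 0.5 dB.
Output = -13 − 0.5 = -13.5 dBV.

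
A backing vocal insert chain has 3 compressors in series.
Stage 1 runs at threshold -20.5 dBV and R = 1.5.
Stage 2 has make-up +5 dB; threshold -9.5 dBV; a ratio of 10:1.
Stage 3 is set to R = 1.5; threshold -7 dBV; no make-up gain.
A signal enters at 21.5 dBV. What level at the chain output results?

-4.2 dBV

Stage 1: overshoot 42 dB → 42/1.5 = 28 dB → 7.5 dBV.
Stage 2: 17 dB above -9.5 dBV, reduced 10:1 to 1.7 dB above → -7.8 dBV; +5 dB make-up → -2.8 dBV.
Stage 3: overshoot 4.2 dB → 4.2/1.5 = 2.8 dB → -4.2 dBV.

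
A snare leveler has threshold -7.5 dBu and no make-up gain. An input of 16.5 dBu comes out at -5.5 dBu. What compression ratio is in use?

Input overshoot = 16.5 − (-7.5) = 24 dB; output overshoot = -5.5 − (-7.5) = 2 dB.
Ratio = 24 / 2 = 12.

12:1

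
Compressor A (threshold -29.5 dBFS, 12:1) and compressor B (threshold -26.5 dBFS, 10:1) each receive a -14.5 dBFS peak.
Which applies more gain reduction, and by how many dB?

A: 15 dB over, compressed to 1.25 dB over, so 13.75 dB of GR.
B: 12 dB over, compressed to 1.2 dB over, so 10.8 dB of GR.
A applies 2.95 dB more gain reduction.

A, by 2.95 dB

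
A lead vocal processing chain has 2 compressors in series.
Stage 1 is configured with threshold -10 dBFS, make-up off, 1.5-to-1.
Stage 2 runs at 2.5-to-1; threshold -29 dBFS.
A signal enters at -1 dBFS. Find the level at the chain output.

-19 dBFS

Stage 1: overshoot 9 dB → 9/1.5 = 6 dB → -4 dBFS.
Stage 2: -4 dBFS is 25 dB over -29 dBFS; at 2.5:1 that becomes 10 dB over, giving -19 dBFS.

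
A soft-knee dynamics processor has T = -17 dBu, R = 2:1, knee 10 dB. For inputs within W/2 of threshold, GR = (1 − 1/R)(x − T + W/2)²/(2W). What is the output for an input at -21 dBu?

-21.025 dBu

x − T + W/2 = -21 − (-17) + 5 = 1.
GR = (1 − 1/2) × 1² / 20 = 0.5 × 1 / 20 = 0.025 dB.
Output = -21 − 0.025 = -21.025 dBu.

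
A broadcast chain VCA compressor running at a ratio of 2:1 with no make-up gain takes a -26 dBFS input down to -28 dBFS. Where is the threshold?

Let T be the threshold. Output overshoot = (input overshoot)/R, so -28 − T = (-26 − T)/2.
2·(-28 − T) = -26 − T → 1·T = -56 − (-26) = -30.
T = -30/1 = -30 dBFS.

-30 dBFS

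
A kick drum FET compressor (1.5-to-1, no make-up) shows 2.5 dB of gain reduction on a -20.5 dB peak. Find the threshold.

-28 dB

Let T be the threshold. Output overshoot = (input overshoot)/R, so -23 − T = (-20.5 − T)/1.5.
1.5·(-23 − T) = -20.5 − T → 0.5·T = -34.5 − (-20.5) = -14.
T = -14/0.5 = -28 dB.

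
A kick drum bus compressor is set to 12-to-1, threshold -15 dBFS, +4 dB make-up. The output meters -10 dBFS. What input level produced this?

-3 dBFS

Remove make-up: -10 − 4 = -14 dBFS.
Post-compression overshoot = -14 − (-15) = 1 dB.
Undo the ratio: input overshoot = 1 × 12 = 12 dB, giving input = -3 dBFS.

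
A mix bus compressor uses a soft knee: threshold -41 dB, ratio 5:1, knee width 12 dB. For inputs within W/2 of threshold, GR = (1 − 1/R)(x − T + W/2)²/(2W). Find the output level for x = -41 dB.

x − T + W/2 = -41 − (-41) + 6 = 6.
GR = (1 − 1/5) × 6² / 24 = 0.8 × 36 / 24 = 1.2 dB.
Output = -41 − 1.2 = -42.2 dB.

-42.2 dB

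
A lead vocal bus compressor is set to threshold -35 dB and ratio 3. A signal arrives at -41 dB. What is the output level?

-41 dB

-41 dB is 6 dB below the -35 dB threshold, so no gain reduction is applied.
Output = input = -41 dB.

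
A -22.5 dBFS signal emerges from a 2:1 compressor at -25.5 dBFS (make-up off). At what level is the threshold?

Gain reduction = -22.5 − (-25.5) = 3 dB; output overshoot = GR / (R − 1) = 3 / 1 = 3 dB.
Threshold = output − output overshoot = -25.5 − 3 = -28.5 dBFS.

-28.5 dBFS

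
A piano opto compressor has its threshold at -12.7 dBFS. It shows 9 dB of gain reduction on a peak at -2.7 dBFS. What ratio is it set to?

10:1

Input overshoot = -2.7 − (-12.7) = 10 dB.
Output overshoot = 10 − 9 = 1 dB.
Ratio = input overshoot / output overshoot = 10 / 1 = 10.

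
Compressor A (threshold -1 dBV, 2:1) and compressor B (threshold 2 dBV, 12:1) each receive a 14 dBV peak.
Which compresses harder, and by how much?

B, by 3.5 dB

A: overshoot 15 dB → output overshoot 7.5 dB → GR 7.5 dB.
B: overshoot 12 dB → output overshoot 1 dB → GR 11 dB.
Difference: 3.5 dB in favour of B.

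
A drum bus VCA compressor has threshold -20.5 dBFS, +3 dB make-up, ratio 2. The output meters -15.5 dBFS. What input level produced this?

-16.5 dBFS

Remove make-up: -15.5 − 3 = -18.5 dBFS.
The compressed level sits -18.5 − (-20.5) = 2 dB over threshold.
Undo the ratio: input overshoot = 2 × 2 = 4 dB, giving input = -16.5 dBFS.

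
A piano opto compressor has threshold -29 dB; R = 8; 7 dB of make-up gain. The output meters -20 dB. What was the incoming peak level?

-13 dB

Remove make-up: -20 − 7 = -27 dB.
Post-compression overshoot = -27 − (-29) = 2 dB.
Undo the ratio: input overshoot = 2 × 8 = 16 dB, giving input = -13 dB.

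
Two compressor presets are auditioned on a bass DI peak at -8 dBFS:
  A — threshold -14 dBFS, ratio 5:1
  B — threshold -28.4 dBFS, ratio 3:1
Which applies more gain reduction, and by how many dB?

A: GR = 6 − 6/5 = 4.8 dB.
B: GR = 20.4 − 20.4/3 = 13.6 dB.
B applies 8.8 dB more gain reduction.

B, by 8.8 dB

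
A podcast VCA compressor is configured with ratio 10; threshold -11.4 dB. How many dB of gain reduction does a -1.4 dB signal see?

9 dB

The signal is 10 dB above threshold.
After 10:1 compression the overshoot becomes 10/10 = 1 dB.
So the signal is attenuated by 10 − 1 = 9 dB.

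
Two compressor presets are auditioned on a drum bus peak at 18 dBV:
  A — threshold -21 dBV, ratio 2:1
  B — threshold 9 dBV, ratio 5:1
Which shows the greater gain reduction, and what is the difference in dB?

A, by 12.3 dB

A: GR = 39 − 39/2 = 19.5 dB.
B: GR = 9 − 9/5 = 7.2 dB.
Difference: 12.3 dB in favour of A.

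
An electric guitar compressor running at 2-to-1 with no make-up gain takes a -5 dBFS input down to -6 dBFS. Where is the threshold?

Let T be the threshold. Output overshoot = (input overshoot)/R, so -6 − T = (-5 − T)/2.
2·(-6 − T) = -5 − T → 1·T = -12 − (-5) = -7.
T = -7/1 = -7 dBFS.

-7 dBFS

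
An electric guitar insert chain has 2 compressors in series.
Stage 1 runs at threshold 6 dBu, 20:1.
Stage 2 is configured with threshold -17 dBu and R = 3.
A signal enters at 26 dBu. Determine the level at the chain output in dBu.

-9 dBu

Stage 1: 20 dB above 6 dBu, reduced 20:1 to 1 dB above → 7 dBu.
Stage 2: 24 dB above -17 dBu, reduced 3:1 to 8 dB above → -9 dBu.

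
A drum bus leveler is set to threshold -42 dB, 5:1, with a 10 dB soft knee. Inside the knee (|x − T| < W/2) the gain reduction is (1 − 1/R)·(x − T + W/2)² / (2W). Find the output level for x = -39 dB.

x − T + W/2 = -39 − (-42) + 5 = 8.
GR = (1 − 1/5) × 8² / 20 = 0.8 × 64 / 20 = 2.56 dB.
Output = -39 − 2.56 = -41.56 dB.

-41.56 dB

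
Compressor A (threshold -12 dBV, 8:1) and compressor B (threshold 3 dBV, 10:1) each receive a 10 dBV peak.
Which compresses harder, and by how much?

A, by 12.95 dB

A: overshoot 22 dB → output overshoot 2.75 dB → GR 19.25 dB.
B: overshoot 7 dB → output overshoot 0.7 dB → GR 6.3 dB.
A reduces 12.95 dB more.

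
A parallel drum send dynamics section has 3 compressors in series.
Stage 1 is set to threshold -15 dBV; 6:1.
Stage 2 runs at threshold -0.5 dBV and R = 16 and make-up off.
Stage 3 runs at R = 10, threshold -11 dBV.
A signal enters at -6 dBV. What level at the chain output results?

Stage 1: 9 dB above -15 dBV, reduced 6:1 to 1.5 dB above → -13.5 dBV.
Stage 2: -13.5 dBV ≤ -0.5 dBV, so stage 2 doesn't engage; output -13.5 dBV.
Stage 3: -13.5 dBV ≤ -11 dBV, so stage 3 doesn't engage; output -13.5 dBV.

-13.5 dBV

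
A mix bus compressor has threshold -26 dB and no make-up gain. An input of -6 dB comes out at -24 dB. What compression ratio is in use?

10:1

Input overshoot = -6 − (-26) = 20 dB; output overshoot = -24 − (-26) = 2 dB.
Ratio = 20 / 2 = 10.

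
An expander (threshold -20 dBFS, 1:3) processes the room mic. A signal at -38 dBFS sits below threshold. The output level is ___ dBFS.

The input is 18 dB below the -20 dBFS threshold.
A 1:3 expander multiplies undershoot by 3: 18 × 3 = 54 dB below threshold.
Output = -20 − 54 = -74 dBFS.

-74 dBFS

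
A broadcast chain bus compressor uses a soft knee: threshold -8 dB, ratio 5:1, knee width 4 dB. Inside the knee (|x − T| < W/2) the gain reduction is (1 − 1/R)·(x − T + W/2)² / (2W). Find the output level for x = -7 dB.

-7.9 dB

x − T + W/2 = -7 − (-8) + 2 = 3.
GR = (1 − 1/5) × 3² / 8 = 0.8 × 9 / 8 = 0.9 dB.
Output = -7 − 0.9 = -7.9 dB.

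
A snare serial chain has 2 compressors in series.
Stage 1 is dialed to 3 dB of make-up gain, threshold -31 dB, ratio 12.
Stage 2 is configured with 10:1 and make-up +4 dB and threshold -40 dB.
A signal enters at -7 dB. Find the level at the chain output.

-34.6 dB

Stage 1: overshoot 24 dB → 24/12 = 2 dB → -29 dB; +3 dB make-up → -26 dB.
Stage 2: 14 dB above -40 dB, reduced 10:1 to 1.4 dB above → -38.6 dB; +4 dB make-up → -34.6 dB.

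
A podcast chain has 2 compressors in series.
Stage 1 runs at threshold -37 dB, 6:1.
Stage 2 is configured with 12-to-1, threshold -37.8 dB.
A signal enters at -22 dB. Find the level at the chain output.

-37.525 dB

Stage 1: 15 dB above -37 dB, reduced 6:1 to 2.5 dB above → -34.5 dB.
Stage 2: overshoot 3.3 dB → 3.3/12 = 0.275 dB → -37.525 dB.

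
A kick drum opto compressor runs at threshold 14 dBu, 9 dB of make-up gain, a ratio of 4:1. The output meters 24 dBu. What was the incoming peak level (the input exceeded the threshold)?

Stripping the +9 dB make-up gives 15 dBu at the gain stage.
The compressed level sits 15 − 14 = 1 dB over threshold.
Undo the ratio: input overshoot = 1 × 4 = 4 dB, giving input = 18 dBu.

18 dBu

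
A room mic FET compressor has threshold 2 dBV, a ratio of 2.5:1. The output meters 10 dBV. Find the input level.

Post-compression overshoot = 10 − 2 = 8 dB.
Before 2.5:1 compression the overshoot was 8 × 2.5 = 20 dB, so input = 2 + 20 = 22 dBV.

22 dBV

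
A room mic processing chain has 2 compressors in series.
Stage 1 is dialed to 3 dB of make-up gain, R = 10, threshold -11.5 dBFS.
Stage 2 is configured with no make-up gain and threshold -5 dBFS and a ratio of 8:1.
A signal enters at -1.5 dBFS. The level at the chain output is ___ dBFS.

Stage 1: 10 dB above -11.5 dBFS, reduced 10:1 to 1 dB above → -10.5 dBFS; +3 dB make-up → -7.5 dBFS.
Stage 2: -7.5 dBFS is at or below the -5 dBFS threshold — no compression; output -7.5 dBFS.

-7.5 dBFS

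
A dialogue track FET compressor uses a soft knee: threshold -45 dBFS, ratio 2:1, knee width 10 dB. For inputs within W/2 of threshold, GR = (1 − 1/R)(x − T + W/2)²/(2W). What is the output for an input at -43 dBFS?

x − T + W/2 = -43 − (-45) + 5 = 7.
GR = (1 − 1/2) × 7² / 20 = 0.5 × 49 / 20 = 1.225 dB.
Output = -43 − 1.225 = -44.225 dBFS.

-44.225 dBFS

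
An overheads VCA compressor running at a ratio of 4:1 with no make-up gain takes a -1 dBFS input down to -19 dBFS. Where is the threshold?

-25 dBFS

Let T be the threshold. Output overshoot = (input overshoot)/R, so -19 − T = (-1 − T)/4.
4·(-19 − T) = -1 − T → 3·T = -76 − (-1) = -75.
T = -75/3 = -25 dBFS.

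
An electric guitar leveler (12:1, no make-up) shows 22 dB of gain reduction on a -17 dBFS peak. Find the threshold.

-41 dBFS

Let T be the threshold. Output overshoot = (input overshoot)/R, so -39 − T = (-17 − T)/12.
12·(-39 − T) = -17 − T → 11·T = -468 − (-17) = -451.
T = -451/11 = -41 dBFS.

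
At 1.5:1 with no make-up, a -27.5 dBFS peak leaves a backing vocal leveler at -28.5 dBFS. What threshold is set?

-30.5 dBFS

Input is 3 dB above T (since output overshoot × R = input overshoot: (-28.5 − T)·1.5 = -27.5 − T gives T = -30.5 dBFS).
Check: -30.5 + (-27.5 − (-30.5))/1.5 = -30.5 + 2 = -28.5 dBFS. ✓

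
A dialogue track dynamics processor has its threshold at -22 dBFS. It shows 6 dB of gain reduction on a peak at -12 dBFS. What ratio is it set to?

2.5:1

Input overshoot = -12 − (-22) = 10 dB.
Output overshoot = 10 − 6 = 4 dB.
Ratio = input overshoot / output overshoot = 10 / 4 = 2.5.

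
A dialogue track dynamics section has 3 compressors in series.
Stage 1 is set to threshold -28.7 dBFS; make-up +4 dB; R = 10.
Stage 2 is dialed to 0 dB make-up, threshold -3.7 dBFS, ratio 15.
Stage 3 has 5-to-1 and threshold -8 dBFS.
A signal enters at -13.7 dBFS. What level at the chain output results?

Stage 1: overshoot 15 dB → 15/10 = 1.5 dB → -27.2 dBFS; +4 dB make-up → -23.2 dBFS.
Stage 2: -23.2 dBFS is at or below the -3.7 dBFS threshold — no compression; output -23.2 dBFS.
Stage 3: -23.2 dBFS is at or below the -8 dBFS threshold — no compression; output -23.2 dBFS.

-23.2 dBFS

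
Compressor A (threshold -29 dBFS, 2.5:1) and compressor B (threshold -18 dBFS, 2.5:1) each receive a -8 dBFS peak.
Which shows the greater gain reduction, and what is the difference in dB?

A: 21 dB over, compressed to 8.4 dB over, so 12.6 dB of GR.
B: 10 dB over, compressed to 4 dB over, so 6 dB of GR.
A reduces 6.6 dB more.

A, by 6.6 dB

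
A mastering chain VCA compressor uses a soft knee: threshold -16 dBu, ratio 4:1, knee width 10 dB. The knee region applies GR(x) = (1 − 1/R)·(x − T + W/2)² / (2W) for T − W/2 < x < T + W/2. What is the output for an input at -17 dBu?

x − T + W/2 = -17 − (-16) + 5 = 4.
GR = (1 − 1/4) × 4² / 20 = 0.75 × 16 / 20 = 0.6 dB.
Output = -17 − 0.6 = -17.6 dBu.

-17.6 dBu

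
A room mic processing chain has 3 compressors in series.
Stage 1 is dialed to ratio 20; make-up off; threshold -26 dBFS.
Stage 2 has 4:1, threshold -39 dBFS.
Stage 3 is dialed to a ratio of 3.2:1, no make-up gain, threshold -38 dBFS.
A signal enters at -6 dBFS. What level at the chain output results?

-37.21875 dBFS

Stage 1: 20 dB above -26 dBFS, reduced 20:1 to 1 dB above → -25 dBFS.
Stage 2: overshoot 14 dB → 14/4 = 3.5 dB → -35.5 dBFS.
Stage 3: overshoot 2.5 dB → 2.5/3.2 = 0.78125 dB → -37.21875 dBFS.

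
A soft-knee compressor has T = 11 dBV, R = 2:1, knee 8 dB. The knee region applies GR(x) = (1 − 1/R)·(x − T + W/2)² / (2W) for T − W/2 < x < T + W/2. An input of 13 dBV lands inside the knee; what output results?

x − T + W/2 = 13 − 11 + 4 = 6.
GR = (1 − 1/2) × 6² / 16 = 0.5 × 36 / 16 = 1.125 dB.
Output = 13 − 1.125 = 11.875 dBV.

11.875 dBV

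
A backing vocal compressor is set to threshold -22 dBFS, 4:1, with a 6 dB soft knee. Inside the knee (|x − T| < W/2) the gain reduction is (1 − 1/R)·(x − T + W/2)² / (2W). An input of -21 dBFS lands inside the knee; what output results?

-22 dBFS

x − T + W/2 = -21 − (-22) + 3 = 4.
GR = (1 − 1/4) × 4² / 12 = 0.75 × 16 / 12 = 1 dB.
Output = -21 − 1 = -22 dBFS.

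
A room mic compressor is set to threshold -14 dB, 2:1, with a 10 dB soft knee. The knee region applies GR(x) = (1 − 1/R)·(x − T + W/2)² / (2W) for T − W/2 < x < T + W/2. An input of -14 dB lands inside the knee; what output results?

x − T + W/2 = -14 − (-14) + 5 = 5.
GR = (1 − 1/2) × 5² / 20 = 0.5 × 25 / 20 = 0.625 dB.
Output = -14 − 0.625 = -14.625 dB.

-14.625 dB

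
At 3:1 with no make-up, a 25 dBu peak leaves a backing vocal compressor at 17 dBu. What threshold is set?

Let T be the threshold. Output overshoot = (input overshoot)/R, so 17 − T = (25 − T)/3.
3·(17 − T) = 25 − T → 2·T = 51 − 25 = 26.
T = 26/2 = 13 dBu.

13 dBu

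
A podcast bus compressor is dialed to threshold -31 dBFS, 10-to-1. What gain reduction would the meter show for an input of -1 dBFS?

27 dB

The signal is 30 dB above threshold.
At 10:1, output sits 30/10 = 3 dB above threshold.
Gain reduction = 30 − 3 = 27 dB.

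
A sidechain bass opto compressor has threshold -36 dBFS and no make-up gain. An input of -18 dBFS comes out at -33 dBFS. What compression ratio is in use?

6:1

Input overshoot = -18 − (-36) = 18 dB; output overshoot = -33 − (-36) = 3 dB.
Ratio = 18 / 3 = 6.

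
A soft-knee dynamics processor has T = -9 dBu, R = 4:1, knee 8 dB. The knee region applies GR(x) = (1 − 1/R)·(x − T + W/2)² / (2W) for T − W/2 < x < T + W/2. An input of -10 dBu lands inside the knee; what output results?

-10.421875 dBu

x − T + W/2 = -10 − (-9) + 4 = 3.
GR = (1 − 1/4) × 3² / 16 = 0.75 × 9 / 16 = 0.421875 dB.
Output = -10 − 0.421875 = -10.421875 dBu.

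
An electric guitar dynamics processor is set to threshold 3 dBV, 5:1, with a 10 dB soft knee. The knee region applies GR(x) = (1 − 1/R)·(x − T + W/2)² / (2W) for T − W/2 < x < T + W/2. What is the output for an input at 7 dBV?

3.76 dBV

x − T + W/2 = 7 − 3 + 5 = 9.
GR = (1 − 1/5) × 9² / 20 = 0.8 × 81 / 20 = 3.24 dB.
Output = 7 − 3.24 = 3.76 dBV.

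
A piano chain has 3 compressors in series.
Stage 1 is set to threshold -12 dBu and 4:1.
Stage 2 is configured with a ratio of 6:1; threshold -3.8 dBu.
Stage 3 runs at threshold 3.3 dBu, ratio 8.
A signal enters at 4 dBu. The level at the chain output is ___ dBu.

-8 dBu

Stage 1: overshoot 16 dB → 16/4 = 4 dB → -8 dBu.
Stage 2: below threshold (-8 ≤ -3.8); passes unchanged; output -8 dBu.
Stage 3: below threshold (-8 ≤ 3.3); passes unchanged; output -8 dBu.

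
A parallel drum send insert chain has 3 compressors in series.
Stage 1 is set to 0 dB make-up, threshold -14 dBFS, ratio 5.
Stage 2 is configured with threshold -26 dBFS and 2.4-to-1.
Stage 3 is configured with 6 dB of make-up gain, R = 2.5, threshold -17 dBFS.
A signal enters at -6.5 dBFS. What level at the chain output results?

-14.375 dBFS

Stage 1: -6.5 dBFS is 7.5 dB over -14 dBFS; at 5:1 that becomes 1.5 dB over, giving -12.5 dBFS.
Stage 2: 13.5 dB above -26 dBFS, reduced 2.4:1 to 5.625 dB above → -20.375 dBFS.
Stage 3: below threshold (-20.375 ≤ -17); passes unchanged; make-up brings it to -14.375 dBFS.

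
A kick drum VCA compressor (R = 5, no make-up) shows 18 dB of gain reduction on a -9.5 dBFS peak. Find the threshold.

Input is 22.5 dB above T (since output overshoot × R = input overshoot: (-27.5 − T)·5 = -9.5 − T gives T = -32 dBFS).
Check: -32 + (-9.5 − (-32))/5 = -32 + 4.5 = -27.5 dBFS. ✓

-32 dBFS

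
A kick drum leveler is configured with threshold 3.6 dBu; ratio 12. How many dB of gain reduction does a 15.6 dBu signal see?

11 dB

Overshoot = 15.6 − 3.6 = 12 dB.
After 12:1 compression the overshoot becomes 12/12 = 1 dB.
So the signal is attenuated by 12 − 1 = 11 dB.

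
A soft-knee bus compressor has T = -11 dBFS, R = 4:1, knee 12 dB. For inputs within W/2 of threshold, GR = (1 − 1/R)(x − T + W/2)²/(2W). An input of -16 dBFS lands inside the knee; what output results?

x − T + W/2 = -16 − (-11) + 6 = 1.
GR = (1 − 1/4) × 1² / 24 = 0.75 × 1 / 24 = 0.03125 dB.
Output = -16 − 0.03125 = -16.03125 dBFS.

-16.03125 dBFS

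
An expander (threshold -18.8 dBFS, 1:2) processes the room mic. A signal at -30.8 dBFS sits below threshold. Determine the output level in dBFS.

-42.8 dBFS

Below threshold, a 1:2 expander applies gain = (2−1)×(T − x) of attenuation.
(2−1) × 12 = 12 dB, so output = -30.8 − 12 = -42.8 dBFS.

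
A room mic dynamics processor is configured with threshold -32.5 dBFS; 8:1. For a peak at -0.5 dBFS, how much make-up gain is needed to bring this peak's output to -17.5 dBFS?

Without make-up, output = threshold + overshoot/8 = -32.5 + 4 = -28.5 dBFS.
Gap to target: 11 dB.

11 dB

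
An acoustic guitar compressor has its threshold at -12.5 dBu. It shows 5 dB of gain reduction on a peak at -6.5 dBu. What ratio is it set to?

Input overshoot = -6.5 − (-12.5) = 6 dB.
Output overshoot = 6 − 5 = 1 dB.
Ratio = input overshoot / output overshoot = 6 / 1 = 6.

6:1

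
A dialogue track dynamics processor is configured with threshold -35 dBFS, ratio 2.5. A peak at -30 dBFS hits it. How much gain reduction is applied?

-30 dBFS exceeds the threshold by 5 dB.
A 2.5:1 ratio leaves 2 dB of that excess.
GR = overshoot in − overshoot out = 5 − 2 = 3 dB.

3 dB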